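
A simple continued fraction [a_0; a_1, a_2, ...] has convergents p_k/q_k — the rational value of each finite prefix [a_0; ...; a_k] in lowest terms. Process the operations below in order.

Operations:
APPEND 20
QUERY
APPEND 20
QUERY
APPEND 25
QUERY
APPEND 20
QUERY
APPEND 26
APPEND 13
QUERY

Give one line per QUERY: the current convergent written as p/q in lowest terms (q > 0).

APPEND 20: p_0 = 20·1 + 0 = 20, q_0 = 20·0 + 1 = 1 → 20/1
APPEND 20: p_1 = 20·20 + 1 = 401, q_1 = 20·1 + 0 = 20 → 401/20
APPEND 25: p_2 = 25·401 + 20 = 10045, q_2 = 25·20 + 1 = 501 → 10045/501
APPEND 20: p_3 = 20·10045 + 401 = 201301, q_3 = 20·501 + 20 = 10040 → 201301/10040
APPEND 26: p_4 = 26·201301 + 10045 = 5243871, q_4 = 26·10040 + 501 = 261541 → 5243871/261541
APPEND 13: p_5 = 13·5243871 + 201301 = 68371624, q_5 = 13·261541 + 10040 = 3410073 → 68371624/3410073

20/1
401/20
10045/501
201301/10040
68371624/3410073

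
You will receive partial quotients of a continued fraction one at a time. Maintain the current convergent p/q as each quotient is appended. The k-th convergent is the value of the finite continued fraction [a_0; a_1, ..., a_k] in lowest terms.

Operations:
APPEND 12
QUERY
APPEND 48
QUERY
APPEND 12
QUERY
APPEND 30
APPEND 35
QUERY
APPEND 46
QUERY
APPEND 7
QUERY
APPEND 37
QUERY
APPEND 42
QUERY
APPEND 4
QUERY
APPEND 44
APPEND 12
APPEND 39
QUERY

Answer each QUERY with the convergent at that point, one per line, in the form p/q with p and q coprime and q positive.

APPEND 12: p_0 = 12·1 + 0 = 12, q_0 = 12·0 + 1 = 1 → 12/1
APPEND 48: p_1 = 48·12 + 1 = 577, q_1 = 48·1 + 0 = 48 → 577/48
APPEND 12: p_2 = 12·577 + 12 = 6936, q_2 = 12·48 + 1 = 577 → 6936/577
APPEND 30: p_3 = 30·6936 + 577 = 208657, q_3 = 30·577 + 48 = 17358 → 208657/17358
APPEND 35: p_4 = 35·208657 + 6936 = 7309931, q_4 = 35·17358 + 577 = 608107 → 7309931/608107
APPEND 46: p_5 = 46·7309931 + 208657 = 336465483, q_5 = 46·608107 + 17358 = 27990280 → 336465483/27990280
APPEND 7: p_6 = 7·336465483 + 7309931 = 2362568312, q_6 = 7·27990280 + 608107 = 196540067 → 2362568312/196540067
APPEND 37: p_7 = 37·2362568312 + 336465483 = 87751493027, q_7 = 37·196540067 + 27990280 = 7299972759 → 87751493027/7299972759
APPEND 42: p_8 = 42·87751493027 + 2362568312 = 3687925275446, q_8 = 42·7299972759 + 196540067 = 306795395945 → 3687925275446/306795395945
APPEND 4: p_9 = 4·3687925275446 + 87751493027 = 14839452594811, q_9 = 4·306795395945 + 7299972759 = 1234481556539 → 14839452594811/1234481556539
APPEND 44: p_10 = 44·14839452594811 + 3687925275446 = 656623839447130, q_10 = 44·1234481556539 + 306795395945 = 54623983883661 → 656623839447130/54623983883661
APPEND 12: p_11 = 12·656623839447130 + 14839452594811 = 7894325525960371, q_11 = 12·54623983883661 + 1234481556539 = 656722288160471 → 7894325525960371/656722288160471
APPEND 39: p_12 = 39·7894325525960371 + 656623839447130 = 308535319351901599, q_12 = 39·656722288160471 + 54623983883661 = 25666793222142030 → 308535319351901599/25666793222142030

12/1
577/48
6936/577
7309931/608107
336465483/27990280
2362568312/196540067
87751493027/7299972759
3687925275446/306795395945
14839452594811/1234481556539
308535319351901599/25666793222142030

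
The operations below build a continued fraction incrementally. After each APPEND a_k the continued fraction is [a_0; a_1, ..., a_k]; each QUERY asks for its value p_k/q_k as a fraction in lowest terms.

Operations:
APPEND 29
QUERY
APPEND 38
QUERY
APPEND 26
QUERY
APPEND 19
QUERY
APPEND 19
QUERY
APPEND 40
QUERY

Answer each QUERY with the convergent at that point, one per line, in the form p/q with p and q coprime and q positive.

29/1
1103/38
28707/989
546536/18829
10412891/358740
417062176/14368429

APPEND 29: p_0 = 29·1 + 0 = 29, q_0 = 29·0 + 1 = 1 → 29/1
APPEND 38: p_1 = 38·29 + 1 = 1103, q_1 = 38·1 + 0 = 38 → 1103/38
APPEND 26: p_2 = 26·1103 + 29 = 28707, q_2 = 26·38 + 1 = 989 → 28707/989
APPEND 19: p_3 = 19·28707 + 1103 = 546536, q_3 = 19·989 + 38 = 18829 → 546536/18829
APPEND 19: p_4 = 19·546536 + 28707 = 10412891, q_4 = 19·18829 + 989 = 358740 → 10412891/358740
APPEND 40: p_5 = 40·10412891 + 546536 = 417062176, q_5 = 40·358740 + 18829 = 14368429 → 417062176/14368429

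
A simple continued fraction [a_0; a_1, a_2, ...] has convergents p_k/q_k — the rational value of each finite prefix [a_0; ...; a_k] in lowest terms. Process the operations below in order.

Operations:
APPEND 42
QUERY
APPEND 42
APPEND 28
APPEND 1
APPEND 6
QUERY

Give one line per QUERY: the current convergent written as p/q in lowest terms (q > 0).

APPEND 42: p_0 = 42·1 + 0 = 42, q_0 = 42·0 + 1 = 1 → 42/1
APPEND 42: p_1 = 42·42 + 1 = 1765, q_1 = 42·1 + 0 = 42 → 1765/42
APPEND 28: p_2 = 28·1765 + 42 = 49462, q_2 = 28·42 + 1 = 1177 → 49462/1177
APPEND 1: p_3 = 1·49462 + 1765 = 51227, q_3 = 1·1177 + 42 = 1219 → 51227/1219
APPEND 6: p_4 = 6·51227 + 49462 = 356824, q_4 = 6·1219 + 1177 = 8491 → 356824/8491

42/1
356824/8491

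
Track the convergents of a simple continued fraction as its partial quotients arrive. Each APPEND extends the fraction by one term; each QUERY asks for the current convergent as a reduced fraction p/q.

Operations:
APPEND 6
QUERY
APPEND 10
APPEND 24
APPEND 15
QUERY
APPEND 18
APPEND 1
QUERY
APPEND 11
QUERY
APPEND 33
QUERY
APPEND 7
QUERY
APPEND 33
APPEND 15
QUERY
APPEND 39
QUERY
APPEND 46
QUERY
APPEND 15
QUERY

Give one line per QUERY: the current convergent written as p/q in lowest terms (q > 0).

6/1
22111/3625
421579/69116
5036837/825767
166637200/27319427
1171497237/192061756
583562187552/95672422381
22797751360549/3737589830234
1049280124772806/172024804613145
15761999622952639/2584109659027409

APPEND 6: p_0 = 6·1 + 0 = 6, q_0 = 6·0 + 1 = 1 → 6/1
APPEND 10: p_1 = 10·6 + 1 = 61, q_1 = 10·1 + 0 = 10 → 61/10
APPEND 24: p_2 = 24·61 + 6 = 1470, q_2 = 24·10 + 1 = 241 → 1470/241
APPEND 15: p_3 = 15·1470 + 61 = 22111, q_3 = 15·241 + 10 = 3625 → 22111/3625
APPEND 18: p_4 = 18·22111 + 1470 = 399468, q_4 = 18·3625 + 241 = 65491 → 399468/65491
APPEND 1: p_5 = 1·399468 + 22111 = 421579, q_5 = 1·65491 + 3625 = 69116 → 421579/69116
APPEND 11: p_6 = 11·421579 + 399468 = 5036837, q_6 = 11·69116 + 65491 = 825767 → 5036837/825767
APPEND 33: p_7 = 33·5036837 + 421579 = 166637200, q_7 = 33·825767 + 69116 = 27319427 → 166637200/27319427
APPEND 7: p_8 = 7·166637200 + 5036837 = 1171497237, q_8 = 7·27319427 + 825767 = 192061756 → 1171497237/192061756
APPEND 33: p_9 = 33·1171497237 + 166637200 = 38826046021, q_9 = 33·192061756 + 27319427 = 6365357375 → 38826046021/6365357375
APPEND 15: p_10 = 15·38826046021 + 1171497237 = 583562187552, q_10 = 15·6365357375 + 192061756 = 95672422381 → 583562187552/95672422381
APPEND 39: p_11 = 39·583562187552 + 38826046021 = 22797751360549, q_11 = 39·95672422381 + 6365357375 = 3737589830234 → 22797751360549/3737589830234
APPEND 46: p_12 = 46·22797751360549 + 583562187552 = 1049280124772806, q_12 = 46·3737589830234 + 95672422381 = 172024804613145 → 1049280124772806/172024804613145
APPEND 15: p_13 = 15·1049280124772806 + 22797751360549 = 15761999622952639, q_13 = 15·172024804613145 + 3737589830234 = 2584109659027409 → 15761999622952639/2584109659027409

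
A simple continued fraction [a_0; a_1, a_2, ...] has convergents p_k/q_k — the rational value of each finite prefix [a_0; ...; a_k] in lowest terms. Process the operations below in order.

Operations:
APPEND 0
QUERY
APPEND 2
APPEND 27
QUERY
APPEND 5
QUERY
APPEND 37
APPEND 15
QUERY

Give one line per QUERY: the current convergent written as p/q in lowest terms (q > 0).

APPEND 0: p_0 = 0·1 + 0 = 0, q_0 = 0·0 + 1 = 1 → 0/1
APPEND 2: p_1 = 2·0 + 1 = 1, q_1 = 2·1 + 0 = 2 → 1/2
APPEND 27: p_2 = 27·1 + 0 = 27, q_2 = 27·2 + 1 = 55 → 27/55
APPEND 5: p_3 = 5·27 + 1 = 136, q_3 = 5·55 + 2 = 277 → 136/277
APPEND 37: p_4 = 37·136 + 27 = 5059, q_4 = 37·277 + 55 = 10304 → 5059/10304
APPEND 15: p_5 = 15·5059 + 136 = 76021, q_5 = 15·10304 + 277 = 154837 → 76021/154837

0/1
27/55
136/277
76021/154837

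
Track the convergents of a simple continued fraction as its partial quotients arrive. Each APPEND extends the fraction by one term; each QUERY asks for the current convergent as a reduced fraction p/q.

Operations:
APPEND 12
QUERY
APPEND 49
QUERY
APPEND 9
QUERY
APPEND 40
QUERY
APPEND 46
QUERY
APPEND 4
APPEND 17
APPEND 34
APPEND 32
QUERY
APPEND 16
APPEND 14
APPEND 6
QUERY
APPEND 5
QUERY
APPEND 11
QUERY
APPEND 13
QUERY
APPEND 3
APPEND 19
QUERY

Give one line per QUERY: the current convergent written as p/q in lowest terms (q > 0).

12/1
589/49
5313/442
213109/17729
9808327/815976
742215071368/61746481849
1015835488966373/84509557944469
5246500257309519/436467737460044
58727338319371082/4885654670004953
768701898409133585/63949978447524433
45700529535797798488/3801926188686511221

APPEND 12: p_0 = 12·1 + 0 = 12, q_0 = 12·0 + 1 = 1 → 12/1
APPEND 49: p_1 = 49·12 + 1 = 589, q_1 = 49·1 + 0 = 49 → 589/49
APPEND 9: p_2 = 9·589 + 12 = 5313, q_2 = 9·49 + 1 = 442 → 5313/442
APPEND 40: p_3 = 40·5313 + 589 = 213109, q_3 = 40·442 + 49 = 17729 → 213109/17729
APPEND 46: p_4 = 46·213109 + 5313 = 9808327, q_4 = 46·17729 + 442 = 815976 → 9808327/815976
APPEND 4: p_5 = 4·9808327 + 213109 = 39446417, q_5 = 4·815976 + 17729 = 3281633 → 39446417/3281633
APPEND 17: p_6 = 17·39446417 + 9808327 = 680397416, q_6 = 17·3281633 + 815976 = 56603737 → 680397416/56603737
APPEND 34: p_7 = 34·680397416 + 39446417 = 23172958561, q_7 = 34·56603737 + 3281633 = 1927808691 → 23172958561/1927808691
APPEND 32: p_8 = 32·23172958561 + 680397416 = 742215071368, q_8 = 32·1927808691 + 56603737 = 61746481849 → 742215071368/61746481849
APPEND 16: p_9 = 16·742215071368 + 23172958561 = 11898614100449, q_9 = 16·61746481849 + 1927808691 = 989871518275 → 11898614100449/989871518275
APPEND 14: p_10 = 14·11898614100449 + 742215071368 = 167322812477654, q_10 = 14·989871518275 + 61746481849 = 13919947737699 → 167322812477654/13919947737699
APPEND 6: p_11 = 6·167322812477654 + 11898614100449 = 1015835488966373, q_11 = 6·13919947737699 + 989871518275 = 84509557944469 → 1015835488966373/84509557944469
APPEND 5: p_12 = 5·1015835488966373 + 167322812477654 = 5246500257309519, q_12 = 5·84509557944469 + 13919947737699 = 436467737460044 → 5246500257309519/436467737460044
APPEND 11: p_13 = 11·5246500257309519 + 1015835488966373 = 58727338319371082, q_13 = 11·436467737460044 + 84509557944469 = 4885654670004953 → 58727338319371082/4885654670004953
APPEND 13: p_14 = 13·58727338319371082 + 5246500257309519 = 768701898409133585, q_14 = 13·4885654670004953 + 436467737460044 = 63949978447524433 → 768701898409133585/63949978447524433
APPEND 3: p_15 = 3·768701898409133585 + 58727338319371082 = 2364833033546771837, q_15 = 3·63949978447524433 + 4885654670004953 = 196735590012578252 → 2364833033546771837/196735590012578252
APPEND 19: p_16 = 19·2364833033546771837 + 768701898409133585 = 45700529535797798488, q_16 = 19·196735590012578252 + 63949978447524433 = 3801926188686511221 → 45700529535797798488/3801926188686511221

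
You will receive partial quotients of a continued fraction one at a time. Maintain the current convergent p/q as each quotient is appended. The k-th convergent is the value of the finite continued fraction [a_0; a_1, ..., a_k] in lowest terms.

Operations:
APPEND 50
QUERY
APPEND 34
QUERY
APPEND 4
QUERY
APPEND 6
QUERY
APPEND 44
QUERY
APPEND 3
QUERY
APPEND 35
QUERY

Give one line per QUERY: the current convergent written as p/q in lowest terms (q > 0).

50/1
1701/34
6854/137
42825/856
1891154/37801
5716287/114259
201961199/4036866

APPEND 50: p_0 = 50·1 + 0 = 50, q_0 = 50·0 + 1 = 1 → 50/1
APPEND 34: p_1 = 34·50 + 1 = 1701, q_1 = 34·1 + 0 = 34 → 1701/34
APPEND 4: p_2 = 4·1701 + 50 = 6854, q_2 = 4·34 + 1 = 137 → 6854/137
APPEND 6: p_3 = 6·6854 + 1701 = 42825, q_3 = 6·137 + 34 = 856 → 42825/856
APPEND 44: p_4 = 44·42825 + 6854 = 1891154, q_4 = 44·856 + 137 = 37801 → 1891154/37801
APPEND 3: p_5 = 3·1891154 + 42825 = 5716287, q_5 = 3·37801 + 856 = 114259 → 5716287/114259
APPEND 35: p_6 = 35·5716287 + 1891154 = 201961199, q_6 = 35·114259 + 37801 = 4036866 → 201961199/4036866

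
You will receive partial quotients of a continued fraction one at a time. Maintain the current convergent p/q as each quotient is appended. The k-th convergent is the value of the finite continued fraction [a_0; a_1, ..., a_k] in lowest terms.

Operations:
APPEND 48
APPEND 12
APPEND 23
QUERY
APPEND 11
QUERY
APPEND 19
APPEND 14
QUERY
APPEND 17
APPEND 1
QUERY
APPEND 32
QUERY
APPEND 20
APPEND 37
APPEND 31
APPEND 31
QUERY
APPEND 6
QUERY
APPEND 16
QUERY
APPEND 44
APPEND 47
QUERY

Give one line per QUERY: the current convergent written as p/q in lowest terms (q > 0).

13319/277
147086/3059
39458428/820631
713059657/14829756
23491510253/488561317
16785702638406511/349098244406954
101255127735152025/2105839004240759
1636867746400838911/34042522312259098
3391438358306887852034/70532953097263389435

APPEND 48: p_0 = 48·1 + 0 = 48, q_0 = 48·0 + 1 = 1 → 48/1
APPEND 12: p_1 = 12·48 + 1 = 577, q_1 = 12·1 + 0 = 12 → 577/12
APPEND 23: p_2 = 23·577 + 48 = 13319, q_2 = 23·12 + 1 = 277 → 13319/277
APPEND 11: p_3 = 11·13319 + 577 = 147086, q_3 = 11·277 + 12 = 3059 → 147086/3059
APPEND 19: p_4 = 19·147086 + 13319 = 2807953, q_4 = 19·3059 + 277 = 58398 → 2807953/58398
APPEND 14: p_5 = 14·2807953 + 147086 = 39458428, q_5 = 14·58398 + 3059 = 820631 → 39458428/820631
APPEND 17: p_6 = 17·39458428 + 2807953 = 673601229, q_6 = 17·820631 + 58398 = 14009125 → 673601229/14009125
APPEND 1: p_7 = 1·673601229 + 39458428 = 713059657, q_7 = 1·14009125 + 820631 = 14829756 → 713059657/14829756
APPEND 32: p_8 = 32·713059657 + 673601229 = 23491510253, q_8 = 32·14829756 + 14009125 = 488561317 → 23491510253/488561317
APPEND 20: p_9 = 20·23491510253 + 713059657 = 470543264717, q_9 = 20·488561317 + 14829756 = 9786056096 → 470543264717/9786056096
APPEND 37: p_10 = 37·470543264717 + 23491510253 = 17433592304782, q_10 = 37·9786056096 + 488561317 = 362572636869 → 17433592304782/362572636869
APPEND 31: p_11 = 31·17433592304782 + 470543264717 = 540911904712959, q_11 = 31·362572636869 + 9786056096 = 11249537799035 → 540911904712959/11249537799035
APPEND 31: p_12 = 31·540911904712959 + 17433592304782 = 16785702638406511, q_12 = 31·11249537799035 + 362572636869 = 349098244406954 → 16785702638406511/349098244406954
APPEND 6: p_13 = 6·16785702638406511 + 540911904712959 = 101255127735152025, q_13 = 6·349098244406954 + 11249537799035 = 2105839004240759 → 101255127735152025/2105839004240759
APPEND 16: p_14 = 16·101255127735152025 + 16785702638406511 = 1636867746400838911, q_14 = 16·2105839004240759 + 349098244406954 = 34042522312259098 → 1636867746400838911/34042522312259098
APPEND 44: p_15 = 44·1636867746400838911 + 101255127735152025 = 72123435969372064109, q_15 = 44·34042522312259098 + 2105839004240759 = 1499976820743641071 → 72123435969372064109/1499976820743641071
APPEND 47: p_16 = 47·72123435969372064109 + 1636867746400838911 = 3391438358306887852034, q_16 = 47·1499976820743641071 + 34042522312259098 = 70532953097263389435 → 3391438358306887852034/70532953097263389435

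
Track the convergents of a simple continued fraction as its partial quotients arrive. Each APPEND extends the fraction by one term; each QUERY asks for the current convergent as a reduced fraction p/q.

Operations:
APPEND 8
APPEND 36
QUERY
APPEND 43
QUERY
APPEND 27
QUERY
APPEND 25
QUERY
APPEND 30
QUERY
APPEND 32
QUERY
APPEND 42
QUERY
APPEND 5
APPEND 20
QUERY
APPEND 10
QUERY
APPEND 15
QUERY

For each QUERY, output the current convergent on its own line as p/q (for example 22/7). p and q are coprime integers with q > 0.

APPEND 8: p_0 = 8·1 + 0 = 8, q_0 = 8·0 + 1 = 1 → 8/1
APPEND 36: p_1 = 36·8 + 1 = 289, q_1 = 36·1 + 0 = 36 → 289/36
APPEND 43: p_2 = 43·289 + 8 = 12435, q_2 = 43·36 + 1 = 1549 → 12435/1549
APPEND 27: p_3 = 27·12435 + 289 = 336034, q_3 = 27·1549 + 36 = 41859 → 336034/41859
APPEND 25: p_4 = 25·336034 + 12435 = 8413285, q_4 = 25·41859 + 1549 = 1048024 → 8413285/1048024
APPEND 30: p_5 = 30·8413285 + 336034 = 252734584, q_5 = 30·1048024 + 41859 = 31482579 → 252734584/31482579
APPEND 32: p_6 = 32·252734584 + 8413285 = 8095919973, q_6 = 32·31482579 + 1048024 = 1008490552 → 8095919973/1008490552
APPEND 42: p_7 = 42·8095919973 + 252734584 = 340281373450, q_7 = 42·1008490552 + 31482579 = 42388085763 → 340281373450/42388085763
APPEND 5: p_8 = 5·340281373450 + 8095919973 = 1709502787223, q_8 = 5·42388085763 + 1008490552 = 212948919367 → 1709502787223/212948919367
APPEND 20: p_9 = 20·1709502787223 + 340281373450 = 34530337117910, q_9 = 20·212948919367 + 42388085763 = 4301366473103 → 34530337117910/4301366473103
APPEND 10: p_10 = 10·34530337117910 + 1709502787223 = 347012873966323, q_10 = 10·4301366473103 + 212948919367 = 43226613650397 → 347012873966323/43226613650397
APPEND 15: p_11 = 15·347012873966323 + 34530337117910 = 5239723446612755, q_11 = 15·43226613650397 + 4301366473103 = 652700571229058 → 5239723446612755/652700571229058

289/36
12435/1549
336034/41859
8413285/1048024
252734584/31482579
8095919973/1008490552
340281373450/42388085763
34530337117910/4301366473103
347012873966323/43226613650397
5239723446612755/652700571229058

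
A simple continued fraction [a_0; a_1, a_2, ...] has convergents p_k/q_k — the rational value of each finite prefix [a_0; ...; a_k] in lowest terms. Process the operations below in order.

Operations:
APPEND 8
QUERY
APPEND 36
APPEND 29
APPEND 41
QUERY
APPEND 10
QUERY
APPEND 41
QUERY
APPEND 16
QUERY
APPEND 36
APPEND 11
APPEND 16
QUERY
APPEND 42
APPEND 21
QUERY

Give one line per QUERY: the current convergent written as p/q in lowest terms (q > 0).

8/1
344238/42881
3450769/429855
141825767/17666936
2272663041/283100831
14542874666667/1811575156100
12860338284191955/1601985155526563

APPEND 8: p_0 = 8·1 + 0 = 8, q_0 = 8·0 + 1 = 1 → 8/1
APPEND 36: p_1 = 36·8 + 1 = 289, q_1 = 36·1 + 0 = 36 → 289/36
APPEND 29: p_2 = 29·289 + 8 = 8389, q_2 = 29·36 + 1 = 1045 → 8389/1045
APPEND 41: p_3 = 41·8389 + 289 = 344238, q_3 = 41·1045 + 36 = 42881 → 344238/42881
APPEND 10: p_4 = 10·344238 + 8389 = 3450769, q_4 = 10·42881 + 1045 = 429855 → 3450769/429855
APPEND 41: p_5 = 41·3450769 + 344238 = 141825767, q_5 = 41·429855 + 42881 = 17666936 → 141825767/17666936
APPEND 16: p_6 = 16·141825767 + 3450769 = 2272663041, q_6 = 16·17666936 + 429855 = 283100831 → 2272663041/283100831
APPEND 36: p_7 = 36·2272663041 + 141825767 = 81957695243, q_7 = 36·283100831 + 17666936 = 10209296852 → 81957695243/10209296852
APPEND 11: p_8 = 11·81957695243 + 2272663041 = 903807310714, q_8 = 11·10209296852 + 283100831 = 112585366203 → 903807310714/112585366203
APPEND 16: p_9 = 16·903807310714 + 81957695243 = 14542874666667, q_9 = 16·112585366203 + 10209296852 = 1811575156100 → 14542874666667/1811575156100
APPEND 42: p_10 = 42·14542874666667 + 903807310714 = 611704543310728, q_10 = 42·1811575156100 + 112585366203 = 76198741922403 → 611704543310728/76198741922403
APPEND 21: p_11 = 21·611704543310728 + 14542874666667 = 12860338284191955, q_11 = 21·76198741922403 + 1811575156100 = 1601985155526563 → 12860338284191955/1601985155526563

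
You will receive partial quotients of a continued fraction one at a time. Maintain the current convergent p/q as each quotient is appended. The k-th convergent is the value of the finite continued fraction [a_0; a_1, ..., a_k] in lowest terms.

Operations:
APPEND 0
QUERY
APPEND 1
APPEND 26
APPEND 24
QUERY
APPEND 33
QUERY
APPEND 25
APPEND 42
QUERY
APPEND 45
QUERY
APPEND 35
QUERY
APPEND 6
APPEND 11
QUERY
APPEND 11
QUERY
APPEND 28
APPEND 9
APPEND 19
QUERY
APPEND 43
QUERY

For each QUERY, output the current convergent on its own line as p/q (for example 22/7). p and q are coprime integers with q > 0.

APPEND 0: p_0 = 0·1 + 0 = 0, q_0 = 0·0 + 1 = 1 → 0/1
APPEND 1: p_1 = 1·0 + 1 = 1, q_1 = 1·1 + 0 = 1 → 1/1
APPEND 26: p_2 = 26·1 + 0 = 26, q_2 = 26·1 + 1 = 27 → 26/27
APPEND 24: p_3 = 24·26 + 1 = 625, q_3 = 24·27 + 1 = 649 → 625/649
APPEND 33: p_4 = 33·625 + 26 = 20651, q_4 = 33·649 + 27 = 21444 → 20651/21444
APPEND 25: p_5 = 25·20651 + 625 = 516900, q_5 = 25·21444 + 649 = 536749 → 516900/536749
APPEND 42: p_6 = 42·516900 + 20651 = 21730451, q_6 = 42·536749 + 21444 = 22564902 → 21730451/22564902
APPEND 45: p_7 = 45·21730451 + 516900 = 978387195, q_7 = 45·22564902 + 536749 = 1015957339 → 978387195/1015957339
APPEND 35: p_8 = 35·978387195 + 21730451 = 34265282276, q_8 = 35·1015957339 + 22564902 = 35581071767 → 34265282276/35581071767
APPEND 6: p_9 = 6·34265282276 + 978387195 = 206570080851, q_9 = 6·35581071767 + 1015957339 = 214502387941 → 206570080851/214502387941
APPEND 11: p_10 = 11·206570080851 + 34265282276 = 2306536171637, q_10 = 11·214502387941 + 35581071767 = 2395107339118 → 2306536171637/2395107339118
APPEND 11: p_11 = 11·2306536171637 + 206570080851 = 25578467968858, q_11 = 11·2395107339118 + 214502387941 = 26560683118239 → 25578467968858/26560683118239
APPEND 28: p_12 = 28·25578467968858 + 2306536171637 = 718503639299661, q_12 = 28·26560683118239 + 2395107339118 = 746094234649810 → 718503639299661/746094234649810
APPEND 9: p_13 = 9·718503639299661 + 25578467968858 = 6492111221665807, q_13 = 9·746094234649810 + 26560683118239 = 6741408794966529 → 6492111221665807/6741408794966529
APPEND 19: p_14 = 19·6492111221665807 + 718503639299661 = 124068616850949994, q_14 = 19·6741408794966529 + 746094234649810 = 128832861339013861 → 124068616850949994/128832861339013861
APPEND 43: p_15 = 43·124068616850949994 + 6492111221665807 = 5341442635812515549, q_15 = 43·128832861339013861 + 6741408794966529 = 5546554446372562552 → 5341442635812515549/5546554446372562552

0/1
625/649
20651/21444
21730451/22564902
978387195/1015957339
34265282276/35581071767
2306536171637/2395107339118
25578467968858/26560683118239
124068616850949994/128832861339013861
5341442635812515549/5546554446372562552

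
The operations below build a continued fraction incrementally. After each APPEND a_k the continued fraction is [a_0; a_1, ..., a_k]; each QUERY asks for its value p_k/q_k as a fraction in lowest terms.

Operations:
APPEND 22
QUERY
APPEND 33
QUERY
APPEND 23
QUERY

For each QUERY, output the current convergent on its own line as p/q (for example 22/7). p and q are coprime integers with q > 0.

APPEND 22: p_0 = 22·1 + 0 = 22, q_0 = 22·0 + 1 = 1 → 22/1
APPEND 33: p_1 = 33·22 + 1 = 727, q_1 = 33·1 + 0 = 33 → 727/33
APPEND 23: p_2 = 23·727 + 22 = 16743, q_2 = 23·33 + 1 = 760 → 16743/760

22/1
727/33
16743/760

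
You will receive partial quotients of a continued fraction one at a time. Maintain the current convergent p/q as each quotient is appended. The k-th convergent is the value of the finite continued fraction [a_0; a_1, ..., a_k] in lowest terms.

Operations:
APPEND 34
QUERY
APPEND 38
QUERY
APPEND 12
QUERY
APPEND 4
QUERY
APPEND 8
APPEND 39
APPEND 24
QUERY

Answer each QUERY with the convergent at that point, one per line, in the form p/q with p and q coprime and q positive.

APPEND 34: p_0 = 34·1 + 0 = 34, q_0 = 34·0 + 1 = 1 → 34/1
APPEND 38: p_1 = 38·34 + 1 = 1293, q_1 = 38·1 + 0 = 38 → 1293/38
APPEND 12: p_2 = 12·1293 + 34 = 15550, q_2 = 12·38 + 1 = 457 → 15550/457
APPEND 4: p_3 = 4·15550 + 1293 = 63493, q_3 = 4·457 + 38 = 1866 → 63493/1866
APPEND 8: p_4 = 8·63493 + 15550 = 523494, q_4 = 8·1866 + 457 = 15385 → 523494/15385
APPEND 39: p_5 = 39·523494 + 63493 = 20479759, q_5 = 39·15385 + 1866 = 601881 → 20479759/601881
APPEND 24: p_6 = 24·20479759 + 523494 = 492037710, q_6 = 24·601881 + 15385 = 14460529 → 492037710/14460529

34/1
1293/38
15550/457
63493/1866
492037710/14460529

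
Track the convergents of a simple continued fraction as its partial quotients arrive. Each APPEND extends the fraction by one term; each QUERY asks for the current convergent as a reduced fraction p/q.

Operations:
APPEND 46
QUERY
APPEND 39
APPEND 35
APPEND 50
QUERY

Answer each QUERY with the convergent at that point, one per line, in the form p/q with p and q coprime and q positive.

APPEND 46: p_0 = 46·1 + 0 = 46, q_0 = 46·0 + 1 = 1 → 46/1
APPEND 39: p_1 = 39·46 + 1 = 1795, q_1 = 39·1 + 0 = 39 → 1795/39
APPEND 35: p_2 = 35·1795 + 46 = 62871, q_2 = 35·39 + 1 = 1366 → 62871/1366
APPEND 50: p_3 = 50·62871 + 1795 = 3145345, q_3 = 50·1366 + 39 = 68339 → 3145345/68339

46/1
3145345/68339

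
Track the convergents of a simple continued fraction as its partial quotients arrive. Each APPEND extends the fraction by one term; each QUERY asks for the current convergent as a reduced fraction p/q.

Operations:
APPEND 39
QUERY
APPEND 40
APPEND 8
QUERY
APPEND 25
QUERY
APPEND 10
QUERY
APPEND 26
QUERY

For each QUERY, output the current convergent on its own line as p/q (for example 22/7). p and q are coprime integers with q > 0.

39/1
12527/321
314736/8065
3159887/80971
82471798/2113311

APPEND 39: p_0 = 39·1 + 0 = 39, q_0 = 39·0 + 1 = 1 → 39/1
APPEND 40: p_1 = 40·39 + 1 = 1561, q_1 = 40·1 + 0 = 40 → 1561/40
APPEND 8: p_2 = 8·1561 + 39 = 12527, q_2 = 8·40 + 1 = 321 → 12527/321
APPEND 25: p_3 = 25·12527 + 1561 = 314736, q_3 = 25·321 + 40 = 8065 → 314736/8065
APPEND 10: p_4 = 10·314736 + 12527 = 3159887, q_4 = 10·8065 + 321 = 80971 → 3159887/80971
APPEND 26: p_5 = 26·3159887 + 314736 = 82471798, q_5 = 26·80971 + 8065 = 2113311 → 82471798/2113311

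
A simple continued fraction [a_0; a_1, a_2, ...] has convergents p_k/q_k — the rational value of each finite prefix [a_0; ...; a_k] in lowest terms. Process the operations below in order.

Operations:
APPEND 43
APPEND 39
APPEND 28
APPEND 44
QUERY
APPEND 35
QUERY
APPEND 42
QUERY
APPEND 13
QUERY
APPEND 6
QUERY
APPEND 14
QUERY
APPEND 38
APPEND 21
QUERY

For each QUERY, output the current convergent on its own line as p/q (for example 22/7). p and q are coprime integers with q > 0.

APPEND 43: p_0 = 43·1 + 0 = 43, q_0 = 43·0 + 1 = 1 → 43/1
APPEND 39: p_1 = 39·43 + 1 = 1678, q_1 = 39·1 + 0 = 39 → 1678/39
APPEND 28: p_2 = 28·1678 + 43 = 47027, q_2 = 28·39 + 1 = 1093 → 47027/1093
APPEND 44: p_3 = 44·47027 + 1678 = 2070866, q_3 = 44·1093 + 39 = 48131 → 2070866/48131
APPEND 35: p_4 = 35·2070866 + 47027 = 72527337, q_4 = 35·48131 + 1093 = 1685678 → 72527337/1685678
APPEND 42: p_5 = 42·72527337 + 2070866 = 3048219020, q_5 = 42·1685678 + 48131 = 70846607 → 3048219020/70846607
APPEND 13: p_6 = 13·3048219020 + 72527337 = 39699374597, q_6 = 13·70846607 + 1685678 = 922691569 → 39699374597/922691569
APPEND 6: p_7 = 6·39699374597 + 3048219020 = 241244466602, q_7 = 6·922691569 + 70846607 = 5606996021 → 241244466602/5606996021
APPEND 14: p_8 = 14·241244466602 + 39699374597 = 3417121907025, q_8 = 14·5606996021 + 922691569 = 79420635863 → 3417121907025/79420635863
APPEND 38: p_9 = 38·3417121907025 + 241244466602 = 130091876933552, q_9 = 38·79420635863 + 5606996021 = 3023591158815 → 130091876933552/3023591158815
APPEND 21: p_10 = 21·130091876933552 + 3417121907025 = 2735346537511617, q_10 = 21·3023591158815 + 79420635863 = 63574834970978 → 2735346537511617/63574834970978

2070866/48131
72527337/1685678
3048219020/70846607
39699374597/922691569
241244466602/5606996021
3417121907025/79420635863
2735346537511617/63574834970978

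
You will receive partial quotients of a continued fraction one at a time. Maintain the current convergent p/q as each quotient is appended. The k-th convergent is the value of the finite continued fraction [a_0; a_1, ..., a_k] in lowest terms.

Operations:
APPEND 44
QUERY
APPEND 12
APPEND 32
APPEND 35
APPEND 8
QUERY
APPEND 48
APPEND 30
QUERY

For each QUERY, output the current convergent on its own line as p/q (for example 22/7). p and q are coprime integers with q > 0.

44/1
4773364/108281
6896253994/156437531

APPEND 44: p_0 = 44·1 + 0 = 44, q_0 = 44·0 + 1 = 1 → 44/1
APPEND 12: p_1 = 12·44 + 1 = 529, q_1 = 12·1 + 0 = 12 → 529/12
APPEND 32: p_2 = 32·529 + 44 = 16972, q_2 = 32·12 + 1 = 385 → 16972/385
APPEND 35: p_3 = 35·16972 + 529 = 594549, q_3 = 35·385 + 12 = 13487 → 594549/13487
APPEND 8: p_4 = 8·594549 + 16972 = 4773364, q_4 = 8·13487 + 385 = 108281 → 4773364/108281
APPEND 48: p_5 = 48·4773364 + 594549 = 229716021, q_5 = 48·108281 + 13487 = 5210975 → 229716021/5210975
APPEND 30: p_6 = 30·229716021 + 4773364 = 6896253994, q_6 = 30·5210975 + 108281 = 156437531 → 6896253994/156437531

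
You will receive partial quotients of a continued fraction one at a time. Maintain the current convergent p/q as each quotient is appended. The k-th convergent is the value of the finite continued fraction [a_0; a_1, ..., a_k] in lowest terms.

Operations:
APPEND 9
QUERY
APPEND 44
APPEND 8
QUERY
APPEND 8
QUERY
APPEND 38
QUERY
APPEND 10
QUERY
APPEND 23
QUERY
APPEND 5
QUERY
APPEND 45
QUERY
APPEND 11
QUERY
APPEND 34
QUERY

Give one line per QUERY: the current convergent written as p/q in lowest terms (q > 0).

APPEND 9: p_0 = 9·1 + 0 = 9, q_0 = 9·0 + 1 = 1 → 9/1
APPEND 44: p_1 = 44·9 + 1 = 397, q_1 = 44·1 + 0 = 44 → 397/44
APPEND 8: p_2 = 8·397 + 9 = 3185, q_2 = 8·44 + 1 = 353 → 3185/353
APPEND 8: p_3 = 8·3185 + 397 = 25877, q_3 = 8·353 + 44 = 2868 → 25877/2868
APPEND 38: p_4 = 38·25877 + 3185 = 986511, q_4 = 38·2868 + 353 = 109337 → 986511/109337
APPEND 10: p_5 = 10·986511 + 25877 = 9890987, q_5 = 10·109337 + 2868 = 1096238 → 9890987/1096238
APPEND 23: p_6 = 23·9890987 + 986511 = 228479212, q_6 = 23·1096238 + 109337 = 25322811 → 228479212/25322811
APPEND 5: p_7 = 5·228479212 + 9890987 = 1152287047, q_7 = 5·25322811 + 1096238 = 127710293 → 1152287047/127710293
APPEND 45: p_8 = 45·1152287047 + 228479212 = 52081396327, q_8 = 45·127710293 + 25322811 = 5772285996 → 52081396327/5772285996
APPEND 11: p_9 = 11·52081396327 + 1152287047 = 574047646644, q_9 = 11·5772285996 + 127710293 = 63622856249 → 574047646644/63622856249
APPEND 34: p_10 = 34·574047646644 + 52081396327 = 19569701382223, q_10 = 34·63622856249 + 5772285996 = 2168949398462 → 19569701382223/2168949398462

9/1
3185/353
25877/2868
986511/109337
9890987/1096238
228479212/25322811
1152287047/127710293
52081396327/5772285996
574047646644/63622856249
19569701382223/2168949398462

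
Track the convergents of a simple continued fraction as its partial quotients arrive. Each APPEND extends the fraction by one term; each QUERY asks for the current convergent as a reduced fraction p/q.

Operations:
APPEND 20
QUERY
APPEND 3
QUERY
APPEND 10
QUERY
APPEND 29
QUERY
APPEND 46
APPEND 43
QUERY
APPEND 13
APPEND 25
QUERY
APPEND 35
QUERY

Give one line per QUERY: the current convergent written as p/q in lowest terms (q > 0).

APPEND 20: p_0 = 20·1 + 0 = 20, q_0 = 20·0 + 1 = 1 → 20/1
APPEND 3: p_1 = 3·20 + 1 = 61, q_1 = 3·1 + 0 = 3 → 61/3
APPEND 10: p_2 = 10·61 + 20 = 630, q_2 = 10·3 + 1 = 31 → 630/31
APPEND 29: p_3 = 29·630 + 61 = 18331, q_3 = 29·31 + 3 = 902 → 18331/902
APPEND 46: p_4 = 46·18331 + 630 = 843856, q_4 = 46·902 + 31 = 41523 → 843856/41523
APPEND 43: p_5 = 43·843856 + 18331 = 36304139, q_5 = 43·41523 + 902 = 1786391 → 36304139/1786391
APPEND 13: p_6 = 13·36304139 + 843856 = 472797663, q_6 = 13·1786391 + 41523 = 23264606 → 472797663/23264606
APPEND 25: p_7 = 25·472797663 + 36304139 = 11856245714, q_7 = 25·23264606 + 1786391 = 583401541 → 11856245714/583401541
APPEND 35: p_8 = 35·11856245714 + 472797663 = 415441397653, q_8 = 35·583401541 + 23264606 = 20442318541 → 415441397653/20442318541

20/1
61/3
630/31
18331/902
36304139/1786391
11856245714/583401541
415441397653/20442318541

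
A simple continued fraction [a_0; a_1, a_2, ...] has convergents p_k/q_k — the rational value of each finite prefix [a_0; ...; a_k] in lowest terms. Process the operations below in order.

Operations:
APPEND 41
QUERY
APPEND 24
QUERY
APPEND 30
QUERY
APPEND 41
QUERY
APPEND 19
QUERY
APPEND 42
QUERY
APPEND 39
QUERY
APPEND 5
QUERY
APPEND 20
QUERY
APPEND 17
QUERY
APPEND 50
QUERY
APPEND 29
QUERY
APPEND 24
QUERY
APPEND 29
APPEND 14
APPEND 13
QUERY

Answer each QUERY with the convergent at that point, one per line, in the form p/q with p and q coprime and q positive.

41/1
985/24
29591/721
1214216/29585
23099695/562836
971401406/23668697
37907754529/923642019
190510174051/4641878792
3848111235549/93761217859
65608401178384/1598582582395
3284268170154749/80022890337609
95309385335666105/2322262402373056
2290709516226141269/55814320547290953
12204016243839498448295/297357159331222139208

APPEND 41: p_0 = 41·1 + 0 = 41, q_0 = 41·0 + 1 = 1 → 41/1
APPEND 24: p_1 = 24·41 + 1 = 985, q_1 = 24·1 + 0 = 24 → 985/24
APPEND 30: p_2 = 30·985 + 41 = 29591, q_2 = 30·24 + 1 = 721 → 29591/721
APPEND 41: p_3 = 41·29591 + 985 = 1214216, q_3 = 41·721 + 24 = 29585 → 1214216/29585
APPEND 19: p_4 = 19·1214216 + 29591 = 23099695, q_4 = 19·29585 + 721 = 562836 → 23099695/562836
APPEND 42: p_5 = 42·23099695 + 1214216 = 971401406, q_5 = 42·562836 + 29585 = 23668697 → 971401406/23668697
APPEND 39: p_6 = 39·971401406 + 23099695 = 37907754529, q_6 = 39·23668697 + 562836 = 923642019 → 37907754529/923642019
APPEND 5: p_7 = 5·37907754529 + 971401406 = 190510174051, q_7 = 5·923642019 + 23668697 = 4641878792 → 190510174051/4641878792
APPEND 20: p_8 = 20·190510174051 + 37907754529 = 3848111235549, q_8 = 20·4641878792 + 923642019 = 93761217859 → 3848111235549/93761217859
APPEND 17: p_9 = 17·3848111235549 + 190510174051 = 65608401178384, q_9 = 17·93761217859 + 4641878792 = 1598582582395 → 65608401178384/1598582582395
APPEND 50: p_10 = 50·65608401178384 + 3848111235549 = 3284268170154749, q_10 = 50·1598582582395 + 93761217859 = 80022890337609 → 3284268170154749/80022890337609
APPEND 29: p_11 = 29·3284268170154749 + 65608401178384 = 95309385335666105, q_11 = 29·80022890337609 + 1598582582395 = 2322262402373056 → 95309385335666105/2322262402373056
APPEND 24: p_12 = 24·95309385335666105 + 3284268170154749 = 2290709516226141269, q_12 = 24·2322262402373056 + 80022890337609 = 55814320547290953 → 2290709516226141269/55814320547290953
APPEND 29: p_13 = 29·2290709516226141269 + 95309385335666105 = 66525885355893762906, q_13 = 29·55814320547290953 + 2322262402373056 = 1620937558273810693 → 66525885355893762906/1620937558273810693
APPEND 14: p_14 = 14·66525885355893762906 + 2290709516226141269 = 933653104498738821953, q_14 = 14·1620937558273810693 + 55814320547290953 = 22748940136380640655 → 933653104498738821953/22748940136380640655
APPEND 13: p_15 = 13·933653104498738821953 + 66525885355893762906 = 12204016243839498448295, q_15 = 13·22748940136380640655 + 1620937558273810693 = 297357159331222139208 → 12204016243839498448295/297357159331222139208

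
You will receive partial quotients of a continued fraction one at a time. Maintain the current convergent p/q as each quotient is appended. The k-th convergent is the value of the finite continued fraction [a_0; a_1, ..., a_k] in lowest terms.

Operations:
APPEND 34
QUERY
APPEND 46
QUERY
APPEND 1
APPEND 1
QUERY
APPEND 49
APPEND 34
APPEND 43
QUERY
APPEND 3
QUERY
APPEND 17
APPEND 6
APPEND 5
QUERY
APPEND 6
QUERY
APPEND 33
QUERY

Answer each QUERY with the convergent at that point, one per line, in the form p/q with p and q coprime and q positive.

34/1
1565/46
3164/93
229293057/6739651
693207925/20375582
375894700867/11048738805
2328144379819/68431555682
77204659234894/2269290076311

APPEND 34: p_0 = 34·1 + 0 = 34, q_0 = 34·0 + 1 = 1 → 34/1
APPEND 46: p_1 = 46·34 + 1 = 1565, q_1 = 46·1 + 0 = 46 → 1565/46
APPEND 1: p_2 = 1·1565 + 34 = 1599, q_2 = 1·46 + 1 = 47 → 1599/47
APPEND 1: p_3 = 1·1599 + 1565 = 3164, q_3 = 1·47 + 46 = 93 → 3164/93
APPEND 49: p_4 = 49·3164 + 1599 = 156635, q_4 = 49·93 + 47 = 4604 → 156635/4604
APPEND 34: p_5 = 34·156635 + 3164 = 5328754, q_5 = 34·4604 + 93 = 156629 → 5328754/156629
APPEND 43: p_6 = 43·5328754 + 156635 = 229293057, q_6 = 43·156629 + 4604 = 6739651 → 229293057/6739651
APPEND 3: p_7 = 3·229293057 + 5328754 = 693207925, q_7 = 3·6739651 + 156629 = 20375582 → 693207925/20375582
APPEND 17: p_8 = 17·693207925 + 229293057 = 12013827782, q_8 = 17·20375582 + 6739651 = 353124545 → 12013827782/353124545
APPEND 6: p_9 = 6·12013827782 + 693207925 = 72776174617, q_9 = 6·353124545 + 20375582 = 2139122852 → 72776174617/2139122852
APPEND 5: p_10 = 5·72776174617 + 12013827782 = 375894700867, q_10 = 5·2139122852 + 353124545 = 11048738805 → 375894700867/11048738805
APPEND 6: p_11 = 6·375894700867 + 72776174617 = 2328144379819, q_11 = 6·11048738805 + 2139122852 = 68431555682 → 2328144379819/68431555682
APPEND 33: p_12 = 33·2328144379819 + 375894700867 = 77204659234894, q_12 = 33·68431555682 + 11048738805 = 2269290076311 → 77204659234894/2269290076311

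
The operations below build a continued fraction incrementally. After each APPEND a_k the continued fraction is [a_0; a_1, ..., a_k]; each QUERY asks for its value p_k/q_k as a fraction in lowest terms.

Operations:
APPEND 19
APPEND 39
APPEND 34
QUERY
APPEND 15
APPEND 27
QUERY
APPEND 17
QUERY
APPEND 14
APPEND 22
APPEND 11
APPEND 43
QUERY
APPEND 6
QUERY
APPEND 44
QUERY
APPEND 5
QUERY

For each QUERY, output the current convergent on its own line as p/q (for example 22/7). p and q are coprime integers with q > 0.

25247/1327
10270316/539815
174974819/9196799
25840737159528/1358207238197
155644107701203/8180763279214
6874181476012460/361311791523613
34526551487763503/1814739720897279

APPEND 19: p_0 = 19·1 + 0 = 19, q_0 = 19·0 + 1 = 1 → 19/1
APPEND 39: p_1 = 39·19 + 1 = 742, q_1 = 39·1 + 0 = 39 → 742/39
APPEND 34: p_2 = 34·742 + 19 = 25247, q_2 = 34·39 + 1 = 1327 → 25247/1327
APPEND 15: p_3 = 15·25247 + 742 = 379447, q_3 = 15·1327 + 39 = 19944 → 379447/19944
APPEND 27: p_4 = 27·379447 + 25247 = 10270316, q_4 = 27·19944 + 1327 = 539815 → 10270316/539815
APPEND 17: p_5 = 17·10270316 + 379447 = 174974819, q_5 = 17·539815 + 19944 = 9196799 → 174974819/9196799
APPEND 14: p_6 = 14·174974819 + 10270316 = 2459917782, q_6 = 14·9196799 + 539815 = 129295001 → 2459917782/129295001
APPEND 22: p_7 = 22·2459917782 + 174974819 = 54293166023, q_7 = 22·129295001 + 9196799 = 2853686821 → 54293166023/2853686821
APPEND 11: p_8 = 11·54293166023 + 2459917782 = 599684744035, q_8 = 11·2853686821 + 129295001 = 31519850032 → 599684744035/31519850032
APPEND 43: p_9 = 43·599684744035 + 54293166023 = 25840737159528, q_9 = 43·31519850032 + 2853686821 = 1358207238197 → 25840737159528/1358207238197
APPEND 6: p_10 = 6·25840737159528 + 599684744035 = 155644107701203, q_10 = 6·1358207238197 + 31519850032 = 8180763279214 → 155644107701203/8180763279214
APPEND 44: p_11 = 44·155644107701203 + 25840737159528 = 6874181476012460, q_11 = 44·8180763279214 + 1358207238197 = 361311791523613 → 6874181476012460/361311791523613
APPEND 5: p_12 = 5·6874181476012460 + 155644107701203 = 34526551487763503, q_12 = 5·361311791523613 + 8180763279214 = 1814739720897279 → 34526551487763503/1814739720897279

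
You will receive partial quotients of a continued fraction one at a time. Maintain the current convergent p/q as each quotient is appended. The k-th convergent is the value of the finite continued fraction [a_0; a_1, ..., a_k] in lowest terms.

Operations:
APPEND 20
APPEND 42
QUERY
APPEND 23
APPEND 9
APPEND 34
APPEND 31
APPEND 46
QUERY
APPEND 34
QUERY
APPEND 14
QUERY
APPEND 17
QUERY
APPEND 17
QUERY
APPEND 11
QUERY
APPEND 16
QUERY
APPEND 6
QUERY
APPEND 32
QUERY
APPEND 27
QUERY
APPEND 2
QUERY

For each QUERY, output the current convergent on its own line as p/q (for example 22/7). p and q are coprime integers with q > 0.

APPEND 20: p_0 = 20·1 + 0 = 20, q_0 = 20·0 + 1 = 1 → 20/1
APPEND 42: p_1 = 42·20 + 1 = 841, q_1 = 42·1 + 0 = 42 → 841/42
APPEND 23: p_2 = 23·841 + 20 = 19363, q_2 = 23·42 + 1 = 967 → 19363/967
APPEND 9: p_3 = 9·19363 + 841 = 175108, q_3 = 9·967 + 42 = 8745 → 175108/8745
APPEND 34: p_4 = 34·175108 + 19363 = 5973035, q_4 = 34·8745 + 967 = 298297 → 5973035/298297
APPEND 31: p_5 = 31·5973035 + 175108 = 185339193, q_5 = 31·298297 + 8745 = 9255952 → 185339193/9255952
APPEND 46: p_6 = 46·185339193 + 5973035 = 8531575913, q_6 = 46·9255952 + 298297 = 426072089 → 8531575913/426072089
APPEND 34: p_7 = 34·8531575913 + 185339193 = 290258920235, q_7 = 34·426072089 + 9255952 = 14495706978 → 290258920235/14495706978
APPEND 14: p_8 = 14·290258920235 + 8531575913 = 4072156459203, q_8 = 14·14495706978 + 426072089 = 203365969781 → 4072156459203/203365969781
APPEND 17: p_9 = 17·4072156459203 + 290258920235 = 69516918726686, q_9 = 17·203365969781 + 14495706978 = 3471717193255 → 69516918726686/3471717193255
APPEND 17: p_10 = 17·69516918726686 + 4072156459203 = 1185859774812865, q_10 = 17·3471717193255 + 203365969781 = 59222558255116 → 1185859774812865/59222558255116
APPEND 11: p_11 = 11·1185859774812865 + 69516918726686 = 13113974441668201, q_11 = 11·59222558255116 + 3471717193255 = 654919857999531 → 13113974441668201/654919857999531
APPEND 16: p_12 = 16·13113974441668201 + 1185859774812865 = 211009450841504081, q_12 = 16·654919857999531 + 59222558255116 = 10537940286247612 → 211009450841504081/10537940286247612
APPEND 6: p_13 = 6·211009450841504081 + 13113974441668201 = 1279170679490692687, q_13 = 6·10537940286247612 + 654919857999531 = 63882561575485203 → 1279170679490692687/63882561575485203
APPEND 32: p_14 = 32·1279170679490692687 + 211009450841504081 = 41144471194543670065, q_14 = 32·63882561575485203 + 10537940286247612 = 2054779910701774108 → 41144471194543670065/2054779910701774108
APPEND 27: p_15 = 27·41144471194543670065 + 1279170679490692687 = 1112179892932169784442, q_15 = 27·2054779910701774108 + 63882561575485203 = 55542940150523386119 → 1112179892932169784442/55542940150523386119
APPEND 2: p_16 = 2·1112179892932169784442 + 41144471194543670065 = 2265504257058883238949, q_16 = 2·55542940150523386119 + 2054779910701774108 = 113140660211748546346 → 2265504257058883238949/113140660211748546346

841/42
8531575913/426072089
290258920235/14495706978
4072156459203/203365969781
69516918726686/3471717193255
1185859774812865/59222558255116
13113974441668201/654919857999531
211009450841504081/10537940286247612
1279170679490692687/63882561575485203
41144471194543670065/2054779910701774108
1112179892932169784442/55542940150523386119
2265504257058883238949/113140660211748546346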